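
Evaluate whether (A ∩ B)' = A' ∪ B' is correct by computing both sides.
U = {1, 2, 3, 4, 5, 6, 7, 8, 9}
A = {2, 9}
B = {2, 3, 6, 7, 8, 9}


LHS: A ∩ B = {2, 9}
(A ∩ B)' = U \ (A ∩ B) = {1, 3, 4, 5, 6, 7, 8}
A' = {1, 3, 4, 5, 6, 7, 8}, B' = {1, 4, 5}
Claimed RHS: A' ∪ B' = {1, 3, 4, 5, 6, 7, 8}
Identity is VALID: LHS = RHS = {1, 3, 4, 5, 6, 7, 8} ✓

Identity is valid. (A ∩ B)' = A' ∪ B' = {1, 3, 4, 5, 6, 7, 8}


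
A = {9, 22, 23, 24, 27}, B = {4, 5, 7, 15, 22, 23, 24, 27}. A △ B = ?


A △ B = (A \ B) ∪ (B \ A) = elements in exactly one of A or B
A \ B = {9}
B \ A = {4, 5, 7, 15}
A △ B = {4, 5, 7, 9, 15}

A △ B = {4, 5, 7, 9, 15}


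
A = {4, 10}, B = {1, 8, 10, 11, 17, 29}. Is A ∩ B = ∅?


Disjoint means A ∩ B = ∅.
A ∩ B = {10}
A ∩ B ≠ ∅, so A and B are NOT disjoint.

No, A and B are not disjoint (A ∩ B = {10})


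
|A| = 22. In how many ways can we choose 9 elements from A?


C(n,k) = n! / (k!(n-k)!)
C(22,9) = 22! / (9!13!)
= 497420

C(22,9) = 497420


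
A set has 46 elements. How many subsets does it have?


Number of subsets = 2^n
= 2^46
= 70368744177664

|P(A)| = 70368744177664


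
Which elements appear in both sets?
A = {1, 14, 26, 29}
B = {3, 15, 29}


A ∩ B = elements in both A and B
A = {1, 14, 26, 29}
B = {3, 15, 29}
A ∩ B = {29}

A ∩ B = {29}


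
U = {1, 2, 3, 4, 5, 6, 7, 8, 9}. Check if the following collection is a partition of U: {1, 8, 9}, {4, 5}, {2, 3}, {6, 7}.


A partition requires: (1) non-empty parts, (2) pairwise disjoint, (3) union = U
Parts: {1, 8, 9}, {4, 5}, {2, 3}, {6, 7}
Union of parts: {1, 2, 3, 4, 5, 6, 7, 8, 9}
U = {1, 2, 3, 4, 5, 6, 7, 8, 9}
All non-empty? True
Pairwise disjoint? True
Covers U? True

Yes, valid partition


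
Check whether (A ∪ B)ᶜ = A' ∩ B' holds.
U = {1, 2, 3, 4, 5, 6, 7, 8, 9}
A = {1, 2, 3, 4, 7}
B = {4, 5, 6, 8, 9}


LHS: A ∪ B = {1, 2, 3, 4, 5, 6, 7, 8, 9}
(A ∪ B)' = U \ (A ∪ B) = ∅
A' = {5, 6, 8, 9}, B' = {1, 2, 3, 7}
Claimed RHS: A' ∩ B' = ∅
Identity is VALID: LHS = RHS = ∅ ✓

Identity is valid. (A ∪ B)' = A' ∩ B' = ∅


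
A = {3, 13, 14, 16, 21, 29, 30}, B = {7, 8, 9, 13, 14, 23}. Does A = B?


Two sets are equal iff they have exactly the same elements.
A = {3, 13, 14, 16, 21, 29, 30}
B = {7, 8, 9, 13, 14, 23}
Differences: {3, 7, 8, 9, 16, 21, 23, 29, 30}
A ≠ B

No, A ≠ B


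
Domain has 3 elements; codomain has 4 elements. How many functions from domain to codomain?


Each of |A| = 3 inputs maps to any of |B| = 4 outputs.
# functions = |B|^|A| = 4^3
= 64

Number of functions = 64


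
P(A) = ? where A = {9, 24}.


|A| = 2, so |P(A)| = 2^2 = 4
Enumerate subsets by cardinality (0 to 2):
∅, {9}, {24}, {9, 24}

P(A) has 4 subsets: ∅, {9}, {24}, {9, 24}


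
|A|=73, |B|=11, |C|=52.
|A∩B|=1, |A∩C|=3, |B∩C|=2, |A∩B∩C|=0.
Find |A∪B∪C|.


|A∪B∪C| = |A|+|B|+|C| - |A∩B|-|A∩C|-|B∩C| + |A∩B∩C|
= 73+11+52 - 1-3-2 + 0
= 136 - 6 + 0
= 130

|A ∪ B ∪ C| = 130


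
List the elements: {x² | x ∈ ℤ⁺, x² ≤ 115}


Checking each candidate:
Condition: positive perfect squares ≤ 115
Result = {1, 4, 9, 16, 25, 36, 49, 64, 81, 100}

{1, 4, 9, 16, 25, 36, 49, 64, 81, 100}


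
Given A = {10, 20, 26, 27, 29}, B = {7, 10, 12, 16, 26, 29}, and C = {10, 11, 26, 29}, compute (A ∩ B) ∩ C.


A ∩ B = {10, 26, 29}
(A ∩ B) ∩ C = {10, 26, 29}

A ∩ B ∩ C = {10, 26, 29}


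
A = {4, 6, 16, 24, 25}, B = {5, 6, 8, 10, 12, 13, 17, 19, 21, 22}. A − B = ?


A \ B = elements in A but not in B
A = {4, 6, 16, 24, 25}
B = {5, 6, 8, 10, 12, 13, 17, 19, 21, 22}
Remove from A any elements in B
A \ B = {4, 16, 24, 25}

A \ B = {4, 16, 24, 25}


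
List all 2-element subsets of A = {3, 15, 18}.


|A| = 3, so A has C(3,2) = 3 subsets of size 2.
Enumerate by choosing 2 elements from A at a time:
{3, 15}, {3, 18}, {15, 18}

2-element subsets (3 total): {3, 15}, {3, 18}, {15, 18}


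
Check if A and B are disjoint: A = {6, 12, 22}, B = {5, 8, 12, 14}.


Disjoint means A ∩ B = ∅.
A ∩ B = {12}
A ∩ B ≠ ∅, so A and B are NOT disjoint.

No, A and B are not disjoint (A ∩ B = {12})


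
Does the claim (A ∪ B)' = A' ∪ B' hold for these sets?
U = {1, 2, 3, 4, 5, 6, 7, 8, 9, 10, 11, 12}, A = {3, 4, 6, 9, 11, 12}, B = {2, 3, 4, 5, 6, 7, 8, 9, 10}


LHS: A ∪ B = {2, 3, 4, 5, 6, 7, 8, 9, 10, 11, 12}
(A ∪ B)' = U \ (A ∪ B) = {1}
A' = {1, 2, 5, 7, 8, 10}, B' = {1, 11, 12}
Claimed RHS: A' ∪ B' = {1, 2, 5, 7, 8, 10, 11, 12}
Identity is INVALID: LHS = {1} but the RHS claimed here equals {1, 2, 5, 7, 8, 10, 11, 12}. The correct form is (A ∪ B)' = A' ∩ B'.

Identity is invalid: (A ∪ B)' = {1} but A' ∪ B' = {1, 2, 5, 7, 8, 10, 11, 12}. The correct De Morgan law is (A ∪ B)' = A' ∩ B'.


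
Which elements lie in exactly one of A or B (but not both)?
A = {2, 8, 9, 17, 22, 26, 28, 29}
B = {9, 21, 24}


A △ B = (A \ B) ∪ (B \ A) = elements in exactly one of A or B
A \ B = {2, 8, 17, 22, 26, 28, 29}
B \ A = {21, 24}
A △ B = {2, 8, 17, 21, 22, 24, 26, 28, 29}

A △ B = {2, 8, 17, 21, 22, 24, 26, 28, 29}


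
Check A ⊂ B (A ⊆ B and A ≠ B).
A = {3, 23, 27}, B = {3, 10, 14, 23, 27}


A ⊂ B requires: A ⊆ B AND A ≠ B.
A ⊆ B? Yes
A = B? No
A ⊂ B: Yes (A is a proper subset of B)

Yes, A ⊂ B


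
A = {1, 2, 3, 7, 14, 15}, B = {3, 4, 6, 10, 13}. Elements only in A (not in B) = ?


A = {1, 2, 3, 7, 14, 15}
B = {3, 4, 6, 10, 13}
Region: only in A (not in B)
Elements: {1, 2, 7, 14, 15}

Elements only in A (not in B): {1, 2, 7, 14, 15}


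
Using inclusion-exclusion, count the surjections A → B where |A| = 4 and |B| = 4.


n = |A| = 4, k = |B| = 4. Surjections via inclusion-exclusion:
S(n,k) = Σ(-1)^i × C(k,i) × (k-i)^n, i=0 to k
i=0: (-1)^0×C(4,0)×4^4 = 256
i=1: (-1)^1×C(4,1)×3^4 = -324
i=2: (-1)^2×C(4,2)×2^4 = 96
i=3: (-1)^3×C(4,3)×1^4 = -4
i=4: (-1)^4×C(4,4)×0^4 = 0
Total = 24

Number of surjections = 24


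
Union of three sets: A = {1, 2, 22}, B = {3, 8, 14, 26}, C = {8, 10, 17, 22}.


A ∪ B = {1, 2, 3, 8, 14, 22, 26}
(A ∪ B) ∪ C = {1, 2, 3, 8, 10, 14, 17, 22, 26}

A ∪ B ∪ C = {1, 2, 3, 8, 10, 14, 17, 22, 26}


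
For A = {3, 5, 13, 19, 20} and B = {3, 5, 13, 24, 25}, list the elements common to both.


A ∩ B = elements in both A and B
A = {3, 5, 13, 19, 20}
B = {3, 5, 13, 24, 25}
A ∩ B = {3, 5, 13}

A ∩ B = {3, 5, 13}


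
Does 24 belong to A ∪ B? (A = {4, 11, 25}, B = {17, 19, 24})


A = {4, 11, 25}, B = {17, 19, 24}
A ∪ B = all elements in A or B
A ∪ B = {4, 11, 17, 19, 24, 25}
Checking if 24 ∈ A ∪ B
24 is in A ∪ B → True

24 ∈ A ∪ B


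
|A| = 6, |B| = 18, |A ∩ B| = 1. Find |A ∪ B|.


|A ∪ B| = |A| + |B| - |A ∩ B|
= 6 + 18 - 1
= 23

|A ∪ B| = 23


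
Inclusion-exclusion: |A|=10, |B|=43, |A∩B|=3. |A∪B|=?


|A ∪ B| = |A| + |B| - |A ∩ B|
= 10 + 43 - 3
= 50

|A ∪ B| = 50


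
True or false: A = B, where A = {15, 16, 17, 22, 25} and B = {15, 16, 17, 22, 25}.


Two sets are equal iff they have exactly the same elements.
A = {15, 16, 17, 22, 25}
B = {15, 16, 17, 22, 25}
Same elements → A = B

Yes, A = B


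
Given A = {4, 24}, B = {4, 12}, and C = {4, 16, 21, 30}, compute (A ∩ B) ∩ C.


A ∩ B = {4}
(A ∩ B) ∩ C = {4}

A ∩ B ∩ C = {4}


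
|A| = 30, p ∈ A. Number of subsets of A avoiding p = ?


Subsets of A avoiding p are subsets of A \ {p}, which has 29 elements.
Count = 2^(n-1) = 2^29
= 536870912

Number of subsets avoiding p = 536870912


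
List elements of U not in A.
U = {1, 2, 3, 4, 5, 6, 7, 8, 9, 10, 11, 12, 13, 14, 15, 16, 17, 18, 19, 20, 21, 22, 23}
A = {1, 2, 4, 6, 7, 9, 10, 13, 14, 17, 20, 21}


Aᶜ = U \ A = elements in U but not in A
U = {1, 2, 3, 4, 5, 6, 7, 8, 9, 10, 11, 12, 13, 14, 15, 16, 17, 18, 19, 20, 21, 22, 23}
A = {1, 2, 4, 6, 7, 9, 10, 13, 14, 17, 20, 21}
Aᶜ = {3, 5, 8, 11, 12, 15, 16, 18, 19, 22, 23}

Aᶜ = {3, 5, 8, 11, 12, 15, 16, 18, 19, 22, 23}


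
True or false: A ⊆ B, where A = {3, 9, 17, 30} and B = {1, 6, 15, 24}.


A ⊆ B means every element of A is in B.
Elements in A not in B: {3, 9, 17, 30}
So A ⊄ B.

No, A ⊄ B


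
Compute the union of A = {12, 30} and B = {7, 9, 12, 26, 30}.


A ∪ B = all elements in A or B (or both)
A = {12, 30}
B = {7, 9, 12, 26, 30}
A ∪ B = {7, 9, 12, 26, 30}

A ∪ B = {7, 9, 12, 26, 30}


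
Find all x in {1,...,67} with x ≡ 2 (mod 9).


Checking each candidate:
Condition: x in {1,...,67} with x ≡ 2 (mod 9)
Result = {2, 11, 20, 29, 38, 47, 56, 65}

{2, 11, 20, 29, 38, 47, 56, 65}


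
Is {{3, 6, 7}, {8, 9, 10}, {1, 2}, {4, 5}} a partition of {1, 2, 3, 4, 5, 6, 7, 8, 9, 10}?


A partition requires: (1) non-empty parts, (2) pairwise disjoint, (3) union = U
Parts: {3, 6, 7}, {8, 9, 10}, {1, 2}, {4, 5}
Union of parts: {1, 2, 3, 4, 5, 6, 7, 8, 9, 10}
U = {1, 2, 3, 4, 5, 6, 7, 8, 9, 10}
All non-empty? True
Pairwise disjoint? True
Covers U? True

Yes, valid partition


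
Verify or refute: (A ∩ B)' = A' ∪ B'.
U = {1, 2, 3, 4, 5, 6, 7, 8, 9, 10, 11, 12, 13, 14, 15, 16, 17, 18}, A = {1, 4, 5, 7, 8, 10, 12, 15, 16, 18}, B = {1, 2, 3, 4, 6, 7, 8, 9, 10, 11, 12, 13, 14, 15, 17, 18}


LHS: A ∩ B = {1, 4, 7, 8, 10, 12, 15, 18}
(A ∩ B)' = U \ (A ∩ B) = {2, 3, 5, 6, 9, 11, 13, 14, 16, 17}
A' = {2, 3, 6, 9, 11, 13, 14, 17}, B' = {5, 16}
Claimed RHS: A' ∪ B' = {2, 3, 5, 6, 9, 11, 13, 14, 16, 17}
Identity is VALID: LHS = RHS = {2, 3, 5, 6, 9, 11, 13, 14, 16, 17} ✓

Identity is valid. (A ∩ B)' = A' ∪ B' = {2, 3, 5, 6, 9, 11, 13, 14, 16, 17}


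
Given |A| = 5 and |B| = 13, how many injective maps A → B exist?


An injection sends each of |A| = 5 inputs to a distinct output in B.
# injections = |B|·(|B|-1)·…·(|B|-|A|+1) = 13! / (13 - 5)!
= 13 × 12 × 11 × 10 × 9
= 154440

Number of injections = 154440


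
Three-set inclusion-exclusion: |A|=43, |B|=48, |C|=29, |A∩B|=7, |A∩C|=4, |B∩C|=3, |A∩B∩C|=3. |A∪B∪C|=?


|A∪B∪C| = |A|+|B|+|C| - |A∩B|-|A∩C|-|B∩C| + |A∩B∩C|
= 43+48+29 - 7-4-3 + 3
= 120 - 14 + 3
= 109

|A ∪ B ∪ C| = 109


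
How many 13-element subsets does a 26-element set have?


C(n,k) = n! / (k!(n-k)!)
C(26,13) = 26! / (13!13!)
= 10400600

C(26,13) = 10400600


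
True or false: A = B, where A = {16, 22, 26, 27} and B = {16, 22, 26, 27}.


Two sets are equal iff they have exactly the same elements.
A = {16, 22, 26, 27}
B = {16, 22, 26, 27}
Same elements → A = B

Yes, A = B


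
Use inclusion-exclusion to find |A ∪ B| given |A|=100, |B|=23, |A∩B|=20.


|A ∪ B| = |A| + |B| - |A ∩ B|
= 100 + 23 - 20
= 103

|A ∪ B| = 103


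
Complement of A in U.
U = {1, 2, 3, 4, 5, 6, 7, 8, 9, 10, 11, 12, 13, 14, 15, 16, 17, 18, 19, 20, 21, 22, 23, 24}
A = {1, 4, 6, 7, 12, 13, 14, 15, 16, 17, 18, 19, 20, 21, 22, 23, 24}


Aᶜ = U \ A = elements in U but not in A
U = {1, 2, 3, 4, 5, 6, 7, 8, 9, 10, 11, 12, 13, 14, 15, 16, 17, 18, 19, 20, 21, 22, 23, 24}
A = {1, 4, 6, 7, 12, 13, 14, 15, 16, 17, 18, 19, 20, 21, 22, 23, 24}
Aᶜ = {2, 3, 5, 8, 9, 10, 11}

Aᶜ = {2, 3, 5, 8, 9, 10, 11}


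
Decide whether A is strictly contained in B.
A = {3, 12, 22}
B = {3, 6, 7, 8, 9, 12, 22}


A ⊂ B requires: A ⊆ B AND A ≠ B.
A ⊆ B? Yes
A = B? No
A ⊂ B: Yes (A is a proper subset of B)

Yes, A ⊂ B


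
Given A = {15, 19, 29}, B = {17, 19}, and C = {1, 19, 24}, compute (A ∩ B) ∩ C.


A ∩ B = {19}
(A ∩ B) ∩ C = {19}

A ∩ B ∩ C = {19}


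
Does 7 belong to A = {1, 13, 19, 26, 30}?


A = {1, 13, 19, 26, 30}
Checking if 7 is in A
7 is not in A → False

7 ∉ A


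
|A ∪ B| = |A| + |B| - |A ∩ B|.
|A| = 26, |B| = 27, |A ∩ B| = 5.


|A ∪ B| = |A| + |B| - |A ∩ B|
= 26 + 27 - 5
= 48

|A ∪ B| = 48


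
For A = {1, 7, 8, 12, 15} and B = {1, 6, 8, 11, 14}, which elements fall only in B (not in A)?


A = {1, 7, 8, 12, 15}
B = {1, 6, 8, 11, 14}
Region: only in B (not in A)
Elements: {6, 11, 14}

Elements only in B (not in A): {6, 11, 14}


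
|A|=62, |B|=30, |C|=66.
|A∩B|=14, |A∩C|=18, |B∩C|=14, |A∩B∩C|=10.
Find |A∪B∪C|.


|A∪B∪C| = |A|+|B|+|C| - |A∩B|-|A∩C|-|B∩C| + |A∩B∩C|
= 62+30+66 - 14-18-14 + 10
= 158 - 46 + 10
= 122

|A ∪ B ∪ C| = 122


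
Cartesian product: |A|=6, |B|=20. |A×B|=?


|A × B| = |A| × |B|
= 6 × 20
= 120

|A × B| = 120


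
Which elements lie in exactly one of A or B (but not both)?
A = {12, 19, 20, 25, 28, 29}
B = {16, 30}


A △ B = (A \ B) ∪ (B \ A) = elements in exactly one of A or B
A \ B = {12, 19, 20, 25, 28, 29}
B \ A = {16, 30}
A △ B = {12, 16, 19, 20, 25, 28, 29, 30}

A △ B = {12, 16, 19, 20, 25, 28, 29, 30}


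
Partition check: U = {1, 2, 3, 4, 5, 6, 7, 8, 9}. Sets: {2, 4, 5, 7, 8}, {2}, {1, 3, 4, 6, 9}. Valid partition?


A partition requires: (1) non-empty parts, (2) pairwise disjoint, (3) union = U
Parts: {2, 4, 5, 7, 8}, {2}, {1, 3, 4, 6, 9}
Union of parts: {1, 2, 3, 4, 5, 6, 7, 8, 9}
U = {1, 2, 3, 4, 5, 6, 7, 8, 9}
All non-empty? True
Pairwise disjoint? False
Covers U? True

No, not a valid partition


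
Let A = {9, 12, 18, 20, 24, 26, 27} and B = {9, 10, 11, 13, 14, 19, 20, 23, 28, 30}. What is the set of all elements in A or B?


A ∪ B = all elements in A or B (or both)
A = {9, 12, 18, 20, 24, 26, 27}
B = {9, 10, 11, 13, 14, 19, 20, 23, 28, 30}
A ∪ B = {9, 10, 11, 12, 13, 14, 18, 19, 20, 23, 24, 26, 27, 28, 30}

A ∪ B = {9, 10, 11, 12, 13, 14, 18, 19, 20, 23, 24, 26, 27, 28, 30}


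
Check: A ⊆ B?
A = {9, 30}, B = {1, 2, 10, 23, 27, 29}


A ⊆ B means every element of A is in B.
Elements in A not in B: {9, 30}
So A ⊄ B.

No, A ⊄ B


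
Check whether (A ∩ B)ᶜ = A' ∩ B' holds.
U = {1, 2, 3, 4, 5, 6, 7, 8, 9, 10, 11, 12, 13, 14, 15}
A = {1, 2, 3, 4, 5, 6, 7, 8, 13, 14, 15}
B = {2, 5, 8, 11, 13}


LHS: A ∩ B = {2, 5, 8, 13}
(A ∩ B)' = U \ (A ∩ B) = {1, 3, 4, 6, 7, 9, 10, 11, 12, 14, 15}
A' = {9, 10, 11, 12}, B' = {1, 3, 4, 6, 7, 9, 10, 12, 14, 15}
Claimed RHS: A' ∩ B' = {9, 10, 12}
Identity is INVALID: LHS = {1, 3, 4, 6, 7, 9, 10, 11, 12, 14, 15} but the RHS claimed here equals {9, 10, 12}. The correct form is (A ∩ B)' = A' ∪ B'.

Identity is invalid: (A ∩ B)' = {1, 3, 4, 6, 7, 9, 10, 11, 12, 14, 15} but A' ∩ B' = {9, 10, 12}. The correct De Morgan law is (A ∩ B)' = A' ∪ B'.


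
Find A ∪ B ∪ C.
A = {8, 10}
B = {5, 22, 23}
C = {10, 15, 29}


A ∪ B = {5, 8, 10, 22, 23}
(A ∪ B) ∪ C = {5, 8, 10, 15, 22, 23, 29}

A ∪ B ∪ C = {5, 8, 10, 15, 22, 23, 29}


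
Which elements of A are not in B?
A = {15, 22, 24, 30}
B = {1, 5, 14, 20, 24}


A \ B = elements in A but not in B
A = {15, 22, 24, 30}
B = {1, 5, 14, 20, 24}
Remove from A any elements in B
A \ B = {15, 22, 30}

A \ B = {15, 22, 30}


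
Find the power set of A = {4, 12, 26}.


|A| = 3, so |P(A)| = 2^3 = 8
Enumerate subsets by cardinality (0 to 3):
∅, {4}, {12}, {26}, {4, 12}, {4, 26}, {12, 26}, {4, 12, 26}

P(A) has 8 subsets: ∅, {4}, {12}, {26}, {4, 12}, {4, 26}, {12, 26}, {4, 12, 26}


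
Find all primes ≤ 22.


Checking each candidate:
Condition: primes ≤ 22
Result = {2, 3, 5, 7, 11, 13, 17, 19}

{2, 3, 5, 7, 11, 13, 17, 19}


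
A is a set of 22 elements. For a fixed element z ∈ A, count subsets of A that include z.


Subsets of A containing z correspond to subsets of A \ {z}, which has 21 elements.
Count = 2^(n-1) = 2^21
= 2097152

Number of subsets containing z = 2097152


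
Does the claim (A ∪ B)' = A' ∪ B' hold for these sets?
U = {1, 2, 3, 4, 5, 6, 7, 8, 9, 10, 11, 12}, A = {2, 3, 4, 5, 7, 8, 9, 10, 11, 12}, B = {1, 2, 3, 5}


LHS: A ∪ B = {1, 2, 3, 4, 5, 7, 8, 9, 10, 11, 12}
(A ∪ B)' = U \ (A ∪ B) = {6}
A' = {1, 6}, B' = {4, 6, 7, 8, 9, 10, 11, 12}
Claimed RHS: A' ∪ B' = {1, 4, 6, 7, 8, 9, 10, 11, 12}
Identity is INVALID: LHS = {6} but the RHS claimed here equals {1, 4, 6, 7, 8, 9, 10, 11, 12}. The correct form is (A ∪ B)' = A' ∩ B'.

Identity is invalid: (A ∪ B)' = {6} but A' ∪ B' = {1, 4, 6, 7, 8, 9, 10, 11, 12}. The correct De Morgan law is (A ∪ B)' = A' ∩ B'.


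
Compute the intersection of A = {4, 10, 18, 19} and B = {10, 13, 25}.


A ∩ B = elements in both A and B
A = {4, 10, 18, 19}
B = {10, 13, 25}
A ∩ B = {10}

A ∩ B = {10}


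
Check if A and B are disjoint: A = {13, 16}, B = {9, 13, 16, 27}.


Disjoint means A ∩ B = ∅.
A ∩ B = {13, 16}
A ∩ B ≠ ∅, so A and B are NOT disjoint.

No, A and B are not disjoint (A ∩ B = {13, 16})


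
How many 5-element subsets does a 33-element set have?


C(n,k) = n! / (k!(n-k)!)
C(33,5) = 33! / (5!28!)
= 237336

C(33,5) = 237336


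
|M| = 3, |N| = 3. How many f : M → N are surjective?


n = |M| = 3, k = |N| = 3. Surjections via inclusion-exclusion:
S(n,k) = Σ(-1)^i × C(k,i) × (k-i)^n, i=0 to k
i=0: (-1)^0×C(3,0)×3^3 = 27
i=1: (-1)^1×C(3,1)×2^3 = -24
i=2: (-1)^2×C(3,2)×1^3 = 3
i=3: (-1)^3×C(3,3)×0^3 = 0
Total = 6

Number of surjections = 6


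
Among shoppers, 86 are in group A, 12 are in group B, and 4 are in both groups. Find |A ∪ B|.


|A ∪ B| = |A| + |B| - |A ∩ B|
= 86 + 12 - 4
= 94

|A ∪ B| = 94


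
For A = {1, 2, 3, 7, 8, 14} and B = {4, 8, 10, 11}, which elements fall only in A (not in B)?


A = {1, 2, 3, 7, 8, 14}
B = {4, 8, 10, 11}
Region: only in A (not in B)
Elements: {1, 2, 3, 7, 14}

Elements only in A (not in B): {1, 2, 3, 7, 14}


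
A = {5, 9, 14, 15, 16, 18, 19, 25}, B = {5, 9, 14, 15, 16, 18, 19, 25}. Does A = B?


Two sets are equal iff they have exactly the same elements.
A = {5, 9, 14, 15, 16, 18, 19, 25}
B = {5, 9, 14, 15, 16, 18, 19, 25}
Same elements → A = B

Yes, A = B


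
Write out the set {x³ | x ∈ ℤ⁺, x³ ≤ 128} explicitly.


Checking each candidate:
Condition: positive perfect cubes ≤ 128
Result = {1, 8, 27, 64, 125}

{1, 8, 27, 64, 125}


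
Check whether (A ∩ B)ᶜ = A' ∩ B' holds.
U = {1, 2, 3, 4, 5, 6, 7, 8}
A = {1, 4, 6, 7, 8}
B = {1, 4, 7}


LHS: A ∩ B = {1, 4, 7}
(A ∩ B)' = U \ (A ∩ B) = {2, 3, 5, 6, 8}
A' = {2, 3, 5}, B' = {2, 3, 5, 6, 8}
Claimed RHS: A' ∩ B' = {2, 3, 5}
Identity is INVALID: LHS = {2, 3, 5, 6, 8} but the RHS claimed here equals {2, 3, 5}. The correct form is (A ∩ B)' = A' ∪ B'.

Identity is invalid: (A ∩ B)' = {2, 3, 5, 6, 8} but A' ∩ B' = {2, 3, 5}. The correct De Morgan law is (A ∩ B)' = A' ∪ B'.


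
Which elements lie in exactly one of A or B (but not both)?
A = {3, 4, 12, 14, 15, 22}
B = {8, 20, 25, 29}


A △ B = (A \ B) ∪ (B \ A) = elements in exactly one of A or B
A \ B = {3, 4, 12, 14, 15, 22}
B \ A = {8, 20, 25, 29}
A △ B = {3, 4, 8, 12, 14, 15, 20, 22, 25, 29}

A △ B = {3, 4, 8, 12, 14, 15, 20, 22, 25, 29}


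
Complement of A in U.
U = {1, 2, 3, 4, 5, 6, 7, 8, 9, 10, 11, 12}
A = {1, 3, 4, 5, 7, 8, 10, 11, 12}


Aᶜ = U \ A = elements in U but not in A
U = {1, 2, 3, 4, 5, 6, 7, 8, 9, 10, 11, 12}
A = {1, 3, 4, 5, 7, 8, 10, 11, 12}
Aᶜ = {2, 6, 9}

Aᶜ = {2, 6, 9}


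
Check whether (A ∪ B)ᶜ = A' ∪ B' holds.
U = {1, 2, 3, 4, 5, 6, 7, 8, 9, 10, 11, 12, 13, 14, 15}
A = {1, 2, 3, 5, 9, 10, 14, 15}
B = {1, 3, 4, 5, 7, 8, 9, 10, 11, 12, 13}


LHS: A ∪ B = {1, 2, 3, 4, 5, 7, 8, 9, 10, 11, 12, 13, 14, 15}
(A ∪ B)' = U \ (A ∪ B) = {6}
A' = {4, 6, 7, 8, 11, 12, 13}, B' = {2, 6, 14, 15}
Claimed RHS: A' ∪ B' = {2, 4, 6, 7, 8, 11, 12, 13, 14, 15}
Identity is INVALID: LHS = {6} but the RHS claimed here equals {2, 4, 6, 7, 8, 11, 12, 13, 14, 15}. The correct form is (A ∪ B)' = A' ∩ B'.

Identity is invalid: (A ∪ B)' = {6} but A' ∪ B' = {2, 4, 6, 7, 8, 11, 12, 13, 14, 15}. The correct De Morgan law is (A ∪ B)' = A' ∩ B'.


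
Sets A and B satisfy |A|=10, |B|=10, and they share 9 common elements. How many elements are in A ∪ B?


|A ∪ B| = |A| + |B| - |A ∩ B|
= 10 + 10 - 9
= 11

|A ∪ B| = 11


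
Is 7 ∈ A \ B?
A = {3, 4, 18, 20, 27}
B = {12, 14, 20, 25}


A = {3, 4, 18, 20, 27}, B = {12, 14, 20, 25}
A \ B = elements in A but not in B
A \ B = {3, 4, 18, 27}
Checking if 7 ∈ A \ B
7 is not in A \ B → False

7 ∉ A \ B


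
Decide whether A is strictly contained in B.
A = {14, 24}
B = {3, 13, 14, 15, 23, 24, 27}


A ⊂ B requires: A ⊆ B AND A ≠ B.
A ⊆ B? Yes
A = B? No
A ⊂ B: Yes (A is a proper subset of B)

Yes, A ⊂ B


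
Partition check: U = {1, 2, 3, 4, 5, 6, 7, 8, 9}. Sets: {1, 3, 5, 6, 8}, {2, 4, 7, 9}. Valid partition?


A partition requires: (1) non-empty parts, (2) pairwise disjoint, (3) union = U
Parts: {1, 3, 5, 6, 8}, {2, 4, 7, 9}
Union of parts: {1, 2, 3, 4, 5, 6, 7, 8, 9}
U = {1, 2, 3, 4, 5, 6, 7, 8, 9}
All non-empty? True
Pairwise disjoint? True
Covers U? True

Yes, valid partition


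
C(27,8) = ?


C(n,k) = n! / (k!(n-k)!)
C(27,8) = 27! / (8!19!)
= 2220075

C(27,8) = 2220075


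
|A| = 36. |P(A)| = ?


Number of subsets = 2^n
= 2^36
= 68719476736

|P(A)| = 68719476736


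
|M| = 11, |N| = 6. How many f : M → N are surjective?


n = |M| = 11, k = |N| = 6. Surjections via inclusion-exclusion:
S(n,k) = Σ(-1)^i × C(k,i) × (k-i)^n, i=0 to k
i=0: (-1)^0×C(6,0)×6^11 = 362797056
i=1: (-1)^1×C(6,1)×5^11 = -292968750
i=2: (-1)^2×C(6,2)×4^11 = 62914560
i=3: (-1)^3×C(6,3)×3^11 = -3542940
i=4: (-1)^4×C(6,4)×2^11 = 30720
i=5: (-1)^5×C(6,5)×1^11 = -6
i=6: (-1)^6×C(6,6)×0^11 = 0
Total = 129230640

Number of surjections = 129230640


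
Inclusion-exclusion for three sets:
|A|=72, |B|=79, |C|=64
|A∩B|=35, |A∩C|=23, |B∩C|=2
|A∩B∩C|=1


|A∪B∪C| = |A|+|B|+|C| - |A∩B|-|A∩C|-|B∩C| + |A∩B∩C|
= 72+79+64 - 35-23-2 + 1
= 215 - 60 + 1
= 156

|A ∪ B ∪ C| = 156


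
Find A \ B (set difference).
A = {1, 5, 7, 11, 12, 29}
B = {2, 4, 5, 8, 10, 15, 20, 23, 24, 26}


A \ B = elements in A but not in B
A = {1, 5, 7, 11, 12, 29}
B = {2, 4, 5, 8, 10, 15, 20, 23, 24, 26}
Remove from A any elements in B
A \ B = {1, 7, 11, 12, 29}

A \ B = {1, 7, 11, 12, 29}


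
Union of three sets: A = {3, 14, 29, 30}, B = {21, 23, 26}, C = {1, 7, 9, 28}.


A ∪ B = {3, 14, 21, 23, 26, 29, 30}
(A ∪ B) ∪ C = {1, 3, 7, 9, 14, 21, 23, 26, 28, 29, 30}

A ∪ B ∪ C = {1, 3, 7, 9, 14, 21, 23, 26, 28, 29, 30}


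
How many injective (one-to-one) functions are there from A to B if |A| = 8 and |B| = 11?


An injection sends each of |A| = 8 inputs to a distinct output in B.
# injections = |B|·(|B|-1)·…·(|B|-|A|+1) = 11! / (11 - 8)!
= 11 × 10 × 9 × 8 × 7 × 6 × 5 × 4
= 6652800

Number of injections = 6652800


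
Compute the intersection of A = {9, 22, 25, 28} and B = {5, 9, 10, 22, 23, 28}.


A ∩ B = elements in both A and B
A = {9, 22, 25, 28}
B = {5, 9, 10, 22, 23, 28}
A ∩ B = {9, 22, 28}

A ∩ B = {9, 22, 28}


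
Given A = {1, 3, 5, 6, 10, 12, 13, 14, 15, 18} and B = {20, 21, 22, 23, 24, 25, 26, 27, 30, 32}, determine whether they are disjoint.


Disjoint means A ∩ B = ∅.
A ∩ B = ∅
A ∩ B = ∅, so A and B are disjoint.

Yes, A and B are disjoint


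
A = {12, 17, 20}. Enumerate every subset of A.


|A| = 3, so |P(A)| = 2^3 = 8
Enumerate subsets by cardinality (0 to 3):
∅, {12}, {17}, {20}, {12, 17}, {12, 20}, {17, 20}, {12, 17, 20}

P(A) has 8 subsets: ∅, {12}, {17}, {20}, {12, 17}, {12, 20}, {17, 20}, {12, 17, 20}


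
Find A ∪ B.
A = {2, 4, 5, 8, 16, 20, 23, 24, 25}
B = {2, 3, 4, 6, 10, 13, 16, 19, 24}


A ∪ B = all elements in A or B (or both)
A = {2, 4, 5, 8, 16, 20, 23, 24, 25}
B = {2, 3, 4, 6, 10, 13, 16, 19, 24}
A ∪ B = {2, 3, 4, 5, 6, 8, 10, 13, 16, 19, 20, 23, 24, 25}

A ∪ B = {2, 3, 4, 5, 6, 8, 10, 13, 16, 19, 20, 23, 24, 25}


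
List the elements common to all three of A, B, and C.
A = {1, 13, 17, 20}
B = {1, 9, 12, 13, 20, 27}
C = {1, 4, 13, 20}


A ∩ B = {1, 13, 20}
(A ∩ B) ∩ C = {1, 13, 20}

A ∩ B ∩ C = {1, 13, 20}


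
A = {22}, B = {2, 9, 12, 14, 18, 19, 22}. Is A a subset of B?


A ⊆ B means every element of A is in B.
All elements of A are in B.
So A ⊆ B.

Yes, A ⊆ B


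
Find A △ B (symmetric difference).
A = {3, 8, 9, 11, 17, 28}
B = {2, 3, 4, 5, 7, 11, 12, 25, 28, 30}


A △ B = (A \ B) ∪ (B \ A) = elements in exactly one of A or B
A \ B = {8, 9, 17}
B \ A = {2, 4, 5, 7, 12, 25, 30}
A △ B = {2, 4, 5, 7, 8, 9, 12, 17, 25, 30}

A △ B = {2, 4, 5, 7, 8, 9, 12, 17, 25, 30}


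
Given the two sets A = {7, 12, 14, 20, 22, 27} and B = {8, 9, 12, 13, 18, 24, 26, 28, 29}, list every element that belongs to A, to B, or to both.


A ∪ B = all elements in A or B (or both)
A = {7, 12, 14, 20, 22, 27}
B = {8, 9, 12, 13, 18, 24, 26, 28, 29}
A ∪ B = {7, 8, 9, 12, 13, 14, 18, 20, 22, 24, 26, 27, 28, 29}

A ∪ B = {7, 8, 9, 12, 13, 14, 18, 20, 22, 24, 26, 27, 28, 29}


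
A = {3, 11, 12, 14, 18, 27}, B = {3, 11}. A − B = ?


A \ B = elements in A but not in B
A = {3, 11, 12, 14, 18, 27}
B = {3, 11}
Remove from A any elements in B
A \ B = {12, 14, 18, 27}

A \ B = {12, 14, 18, 27}


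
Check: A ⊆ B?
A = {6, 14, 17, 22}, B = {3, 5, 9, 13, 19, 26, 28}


A ⊆ B means every element of A is in B.
Elements in A not in B: {6, 14, 17, 22}
So A ⊄ B.

No, A ⊄ B


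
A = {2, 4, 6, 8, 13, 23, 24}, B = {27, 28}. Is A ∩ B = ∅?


Disjoint means A ∩ B = ∅.
A ∩ B = ∅
A ∩ B = ∅, so A and B are disjoint.

Yes, A and B are disjoint


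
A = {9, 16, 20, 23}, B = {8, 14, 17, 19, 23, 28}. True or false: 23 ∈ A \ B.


A = {9, 16, 20, 23}, B = {8, 14, 17, 19, 23, 28}
A \ B = elements in A but not in B
A \ B = {9, 16, 20}
Checking if 23 ∈ A \ B
23 is not in A \ B → False

23 ∉ A \ B


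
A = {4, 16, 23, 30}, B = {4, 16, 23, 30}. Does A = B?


Two sets are equal iff they have exactly the same elements.
A = {4, 16, 23, 30}
B = {4, 16, 23, 30}
Same elements → A = B

Yes, A = B


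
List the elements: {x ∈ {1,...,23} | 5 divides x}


Checking each candidate:
Condition: multiples of 5 in {1,...,23}
Result = {5, 10, 15, 20}

{5, 10, 15, 20}


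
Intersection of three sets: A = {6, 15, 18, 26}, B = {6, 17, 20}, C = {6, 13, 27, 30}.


A ∩ B = {6}
(A ∩ B) ∩ C = {6}

A ∩ B ∩ C = {6}


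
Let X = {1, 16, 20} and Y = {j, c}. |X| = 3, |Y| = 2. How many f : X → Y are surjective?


n = |X| = 3, k = |Y| = 2. Surjections via inclusion-exclusion:
S(n,k) = Σ(-1)^i × C(k,i) × (k-i)^n, i=0 to k
i=0: (-1)^0×C(2,0)×2^3 = 8
i=1: (-1)^1×C(2,1)×1^3 = -2
i=2: (-1)^2×C(2,2)×0^3 = 0
Total = 6

Number of surjections = 6


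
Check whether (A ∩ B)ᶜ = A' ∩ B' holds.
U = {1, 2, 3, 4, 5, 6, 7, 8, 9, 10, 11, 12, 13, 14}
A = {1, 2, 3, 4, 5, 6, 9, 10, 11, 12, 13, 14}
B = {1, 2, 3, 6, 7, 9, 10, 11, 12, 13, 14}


LHS: A ∩ B = {1, 2, 3, 6, 9, 10, 11, 12, 13, 14}
(A ∩ B)' = U \ (A ∩ B) = {4, 5, 7, 8}
A' = {7, 8}, B' = {4, 5, 8}
Claimed RHS: A' ∩ B' = {8}
Identity is INVALID: LHS = {4, 5, 7, 8} but the RHS claimed here equals {8}. The correct form is (A ∩ B)' = A' ∪ B'.

Identity is invalid: (A ∩ B)' = {4, 5, 7, 8} but A' ∩ B' = {8}. The correct De Morgan law is (A ∩ B)' = A' ∪ B'.


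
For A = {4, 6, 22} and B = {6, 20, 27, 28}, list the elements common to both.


A ∩ B = elements in both A and B
A = {4, 6, 22}
B = {6, 20, 27, 28}
A ∩ B = {6}

A ∩ B = {6}


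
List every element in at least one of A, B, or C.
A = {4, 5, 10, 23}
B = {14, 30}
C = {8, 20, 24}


A ∪ B = {4, 5, 10, 14, 23, 30}
(A ∪ B) ∪ C = {4, 5, 8, 10, 14, 20, 23, 24, 30}

A ∪ B ∪ C = {4, 5, 8, 10, 14, 20, 23, 24, 30}


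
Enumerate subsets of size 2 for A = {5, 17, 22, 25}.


|A| = 4, so A has C(4,2) = 6 subsets of size 2.
Enumerate by choosing 2 elements from A at a time:
{5, 17}, {5, 22}, {5, 25}, {17, 22}, {17, 25}, {22, 25}

2-element subsets (6 total): {5, 17}, {5, 22}, {5, 25}, {17, 22}, {17, 25}, {22, 25}


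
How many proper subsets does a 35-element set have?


Total subsets = 2^n = 2^35 = 34359738368
Proper subsets exclude the set itself: 2^n - 1
= 34359738368 - 1
= 34359738367

Number of proper subsets = 34359738367


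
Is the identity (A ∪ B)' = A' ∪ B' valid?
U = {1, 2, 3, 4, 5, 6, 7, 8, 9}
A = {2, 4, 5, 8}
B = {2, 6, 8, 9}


LHS: A ∪ B = {2, 4, 5, 6, 8, 9}
(A ∪ B)' = U \ (A ∪ B) = {1, 3, 7}
A' = {1, 3, 6, 7, 9}, B' = {1, 3, 4, 5, 7}
Claimed RHS: A' ∪ B' = {1, 3, 4, 5, 6, 7, 9}
Identity is INVALID: LHS = {1, 3, 7} but the RHS claimed here equals {1, 3, 4, 5, 6, 7, 9}. The correct form is (A ∪ B)' = A' ∩ B'.

Identity is invalid: (A ∪ B)' = {1, 3, 7} but A' ∪ B' = {1, 3, 4, 5, 6, 7, 9}. The correct De Morgan law is (A ∪ B)' = A' ∩ B'.


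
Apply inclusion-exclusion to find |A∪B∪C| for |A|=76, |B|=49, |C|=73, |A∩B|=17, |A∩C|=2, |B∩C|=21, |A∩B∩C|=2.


|A∪B∪C| = |A|+|B|+|C| - |A∩B|-|A∩C|-|B∩C| + |A∩B∩C|
= 76+49+73 - 17-2-21 + 2
= 198 - 40 + 2
= 160

|A ∪ B ∪ C| = 160


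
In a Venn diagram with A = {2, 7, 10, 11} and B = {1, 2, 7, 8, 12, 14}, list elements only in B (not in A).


A = {2, 7, 10, 11}
B = {1, 2, 7, 8, 12, 14}
Region: only in B (not in A)
Elements: {1, 8, 12, 14}

Elements only in B (not in A): {1, 8, 12, 14}


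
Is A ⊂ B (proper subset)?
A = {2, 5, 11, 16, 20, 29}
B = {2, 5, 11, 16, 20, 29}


A ⊂ B requires: A ⊆ B AND A ≠ B.
A ⊆ B? Yes
A = B? Yes
A = B, so A is not a PROPER subset.

No, A is not a proper subset of B


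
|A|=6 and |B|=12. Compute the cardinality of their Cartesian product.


|A × B| = |A| × |B|
= 6 × 12
= 72

|A × B| = 72


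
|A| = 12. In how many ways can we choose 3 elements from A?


C(n,k) = n! / (k!(n-k)!)
C(12,3) = 12! / (3!9!)
= 220

C(12,3) = 220


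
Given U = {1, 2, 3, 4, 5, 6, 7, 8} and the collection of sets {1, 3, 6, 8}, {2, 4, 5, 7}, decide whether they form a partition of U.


A partition requires: (1) non-empty parts, (2) pairwise disjoint, (3) union = U
Parts: {1, 3, 6, 8}, {2, 4, 5, 7}
Union of parts: {1, 2, 3, 4, 5, 6, 7, 8}
U = {1, 2, 3, 4, 5, 6, 7, 8}
All non-empty? True
Pairwise disjoint? True
Covers U? True

Yes, valid partition


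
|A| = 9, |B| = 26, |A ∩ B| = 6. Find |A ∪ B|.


|A ∪ B| = |A| + |B| - |A ∩ B|
= 9 + 26 - 6
= 29

|A ∪ B| = 29


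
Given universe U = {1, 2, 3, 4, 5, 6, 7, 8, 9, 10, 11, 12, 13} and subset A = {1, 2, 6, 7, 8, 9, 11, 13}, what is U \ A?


Aᶜ = U \ A = elements in U but not in A
U = {1, 2, 3, 4, 5, 6, 7, 8, 9, 10, 11, 12, 13}
A = {1, 2, 6, 7, 8, 9, 11, 13}
Aᶜ = {3, 4, 5, 10, 12}

Aᶜ = {3, 4, 5, 10, 12}


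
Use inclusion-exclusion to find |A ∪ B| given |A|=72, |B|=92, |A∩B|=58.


|A ∪ B| = |A| + |B| - |A ∩ B|
= 72 + 92 - 58
= 106

|A ∪ B| = 106


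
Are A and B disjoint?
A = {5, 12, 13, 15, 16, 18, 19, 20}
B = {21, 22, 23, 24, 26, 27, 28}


Disjoint means A ∩ B = ∅.
A ∩ B = ∅
A ∩ B = ∅, so A and B are disjoint.

Yes, A and B are disjoint


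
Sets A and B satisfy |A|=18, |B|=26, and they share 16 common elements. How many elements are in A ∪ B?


|A ∪ B| = |A| + |B| - |A ∩ B|
= 18 + 26 - 16
= 28

|A ∪ B| = 28


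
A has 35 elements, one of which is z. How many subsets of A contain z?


Subsets of A containing z correspond to subsets of A \ {z}, which has 34 elements.
Count = 2^(n-1) = 2^34
= 17179869184

Number of subsets containing z = 17179869184


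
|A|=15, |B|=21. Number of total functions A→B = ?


Each of |A| = 15 inputs maps to any of |B| = 21 outputs.
# functions = |B|^|A| = 21^15
= 68122318582951682301

Number of functions = 68122318582951682301


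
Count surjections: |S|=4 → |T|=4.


n = |S| = 4, k = |T| = 4. Surjections via inclusion-exclusion:
S(n,k) = Σ(-1)^i × C(k,i) × (k-i)^n, i=0 to k
i=0: (-1)^0×C(4,0)×4^4 = 256
i=1: (-1)^1×C(4,1)×3^4 = -324
i=2: (-1)^2×C(4,2)×2^4 = 96
i=3: (-1)^3×C(4,3)×1^4 = -4
i=4: (-1)^4×C(4,4)×0^4 = 0
Total = 24

Number of surjections = 24


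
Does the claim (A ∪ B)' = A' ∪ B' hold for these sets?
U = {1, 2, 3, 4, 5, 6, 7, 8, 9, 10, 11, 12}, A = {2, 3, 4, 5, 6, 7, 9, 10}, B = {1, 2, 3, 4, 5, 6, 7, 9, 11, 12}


LHS: A ∪ B = {1, 2, 3, 4, 5, 6, 7, 9, 10, 11, 12}
(A ∪ B)' = U \ (A ∪ B) = {8}
A' = {1, 8, 11, 12}, B' = {8, 10}
Claimed RHS: A' ∪ B' = {1, 8, 10, 11, 12}
Identity is INVALID: LHS = {8} but the RHS claimed here equals {1, 8, 10, 11, 12}. The correct form is (A ∪ B)' = A' ∩ B'.

Identity is invalid: (A ∪ B)' = {8} but A' ∪ B' = {1, 8, 10, 11, 12}. The correct De Morgan law is (A ∪ B)' = A' ∩ B'.


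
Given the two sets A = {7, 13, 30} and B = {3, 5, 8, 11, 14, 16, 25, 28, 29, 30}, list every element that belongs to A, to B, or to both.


A ∪ B = all elements in A or B (or both)
A = {7, 13, 30}
B = {3, 5, 8, 11, 14, 16, 25, 28, 29, 30}
A ∪ B = {3, 5, 7, 8, 11, 13, 14, 16, 25, 28, 29, 30}

A ∪ B = {3, 5, 7, 8, 11, 13, 14, 16, 25, 28, 29, 30}


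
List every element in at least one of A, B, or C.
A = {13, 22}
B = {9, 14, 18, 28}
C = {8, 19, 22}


A ∪ B = {9, 13, 14, 18, 22, 28}
(A ∪ B) ∪ C = {8, 9, 13, 14, 18, 19, 22, 28}

A ∪ B ∪ C = {8, 9, 13, 14, 18, 19, 22, 28}


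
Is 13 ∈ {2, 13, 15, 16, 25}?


A = {2, 13, 15, 16, 25}
Checking if 13 is in A
13 is in A → True

13 ∈ A


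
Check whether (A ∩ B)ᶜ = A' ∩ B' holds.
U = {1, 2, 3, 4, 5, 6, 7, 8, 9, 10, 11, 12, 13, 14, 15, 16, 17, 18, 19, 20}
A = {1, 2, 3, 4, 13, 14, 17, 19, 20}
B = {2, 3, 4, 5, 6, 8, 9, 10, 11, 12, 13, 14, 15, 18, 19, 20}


LHS: A ∩ B = {2, 3, 4, 13, 14, 19, 20}
(A ∩ B)' = U \ (A ∩ B) = {1, 5, 6, 7, 8, 9, 10, 11, 12, 15, 16, 17, 18}
A' = {5, 6, 7, 8, 9, 10, 11, 12, 15, 16, 18}, B' = {1, 7, 16, 17}
Claimed RHS: A' ∩ B' = {7, 16}
Identity is INVALID: LHS = {1, 5, 6, 7, 8, 9, 10, 11, 12, 15, 16, 17, 18} but the RHS claimed here equals {7, 16}. The correct form is (A ∩ B)' = A' ∪ B'.

Identity is invalid: (A ∩ B)' = {1, 5, 6, 7, 8, 9, 10, 11, 12, 15, 16, 17, 18} but A' ∩ B' = {7, 16}. The correct De Morgan law is (A ∩ B)' = A' ∪ B'.


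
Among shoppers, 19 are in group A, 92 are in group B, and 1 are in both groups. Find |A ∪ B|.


|A ∪ B| = |A| + |B| - |A ∩ B|
= 19 + 92 - 1
= 110

|A ∪ B| = 110


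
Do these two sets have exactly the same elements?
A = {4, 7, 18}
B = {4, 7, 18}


Two sets are equal iff they have exactly the same elements.
A = {4, 7, 18}
B = {4, 7, 18}
Same elements → A = B

Yes, A = B


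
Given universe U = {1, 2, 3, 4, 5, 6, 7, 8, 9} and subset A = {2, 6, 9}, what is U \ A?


Aᶜ = U \ A = elements in U but not in A
U = {1, 2, 3, 4, 5, 6, 7, 8, 9}
A = {2, 6, 9}
Aᶜ = {1, 3, 4, 5, 7, 8}

Aᶜ = {1, 3, 4, 5, 7, 8}


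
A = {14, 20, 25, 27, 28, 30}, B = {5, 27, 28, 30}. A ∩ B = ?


A ∩ B = elements in both A and B
A = {14, 20, 25, 27, 28, 30}
B = {5, 27, 28, 30}
A ∩ B = {27, 28, 30}

A ∩ B = {27, 28, 30}


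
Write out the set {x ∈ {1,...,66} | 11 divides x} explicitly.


Checking each candidate:
Condition: multiples of 11 in {1,...,66}
Result = {11, 22, 33, 44, 55, 66}

{11, 22, 33, 44, 55, 66}


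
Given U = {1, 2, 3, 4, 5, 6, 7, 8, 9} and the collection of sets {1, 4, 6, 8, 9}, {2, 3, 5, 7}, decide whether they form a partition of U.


A partition requires: (1) non-empty parts, (2) pairwise disjoint, (3) union = U
Parts: {1, 4, 6, 8, 9}, {2, 3, 5, 7}
Union of parts: {1, 2, 3, 4, 5, 6, 7, 8, 9}
U = {1, 2, 3, 4, 5, 6, 7, 8, 9}
All non-empty? True
Pairwise disjoint? True
Covers U? True

Yes, valid partition


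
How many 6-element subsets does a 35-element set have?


C(n,k) = n! / (k!(n-k)!)
C(35,6) = 35! / (6!29!)
= 1623160

C(35,6) = 1623160


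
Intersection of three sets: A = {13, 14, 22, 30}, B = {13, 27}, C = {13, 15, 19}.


A ∩ B = {13}
(A ∩ B) ∩ C = {13}

A ∩ B ∩ C = {13}


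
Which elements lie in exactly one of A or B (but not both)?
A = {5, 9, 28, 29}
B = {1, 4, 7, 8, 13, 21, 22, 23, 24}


A △ B = (A \ B) ∪ (B \ A) = elements in exactly one of A or B
A \ B = {5, 9, 28, 29}
B \ A = {1, 4, 7, 8, 13, 21, 22, 23, 24}
A △ B = {1, 4, 5, 7, 8, 9, 13, 21, 22, 23, 24, 28, 29}

A △ B = {1, 4, 5, 7, 8, 9, 13, 21, 22, 23, 24, 28, 29}


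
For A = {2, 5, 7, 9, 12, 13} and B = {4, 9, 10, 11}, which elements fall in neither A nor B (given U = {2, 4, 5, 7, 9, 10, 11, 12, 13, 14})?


A = {2, 5, 7, 9, 12, 13}
B = {4, 9, 10, 11}
Region: in neither A nor B (given U = {2, 4, 5, 7, 9, 10, 11, 12, 13, 14})
Elements: {14}

Elements in neither A nor B (given U = {2, 4, 5, 7, 9, 10, 11, 12, 13, 14}): {14}


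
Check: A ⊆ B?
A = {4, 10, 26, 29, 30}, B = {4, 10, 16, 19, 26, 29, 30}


A ⊆ B means every element of A is in B.
All elements of A are in B.
So A ⊆ B.

Yes, A ⊆ B


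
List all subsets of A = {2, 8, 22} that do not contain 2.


A subset of A that omits 2 is a subset of A \ {2}, so there are 2^(n-1) = 2^2 = 4 of them.
Subsets excluding 2: ∅, {8}, {22}, {8, 22}

Subsets excluding 2 (4 total): ∅, {8}, {22}, {8, 22}


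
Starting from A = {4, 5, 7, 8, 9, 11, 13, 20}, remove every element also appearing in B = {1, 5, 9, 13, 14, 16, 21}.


A \ B = elements in A but not in B
A = {4, 5, 7, 8, 9, 11, 13, 20}
B = {1, 5, 9, 13, 14, 16, 21}
Remove from A any elements in B
A \ B = {4, 7, 8, 11, 20}

A \ B = {4, 7, 8, 11, 20}


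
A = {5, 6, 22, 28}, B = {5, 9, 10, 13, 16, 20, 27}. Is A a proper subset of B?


A ⊂ B requires: A ⊆ B AND A ≠ B.
A ⊆ B? No
A ⊄ B, so A is not a proper subset.

No, A is not a proper subset of B


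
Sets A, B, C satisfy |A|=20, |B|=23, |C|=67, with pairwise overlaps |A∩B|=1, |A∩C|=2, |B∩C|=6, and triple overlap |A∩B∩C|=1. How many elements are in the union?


|A∪B∪C| = |A|+|B|+|C| - |A∩B|-|A∩C|-|B∩C| + |A∩B∩C|
= 20+23+67 - 1-2-6 + 1
= 110 - 9 + 1
= 102

|A ∪ B ∪ C| = 102


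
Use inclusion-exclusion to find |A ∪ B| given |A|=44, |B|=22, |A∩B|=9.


|A ∪ B| = |A| + |B| - |A ∩ B|
= 44 + 22 - 9
= 57

|A ∪ B| = 57


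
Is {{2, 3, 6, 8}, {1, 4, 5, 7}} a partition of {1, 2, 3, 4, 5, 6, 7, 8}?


A partition requires: (1) non-empty parts, (2) pairwise disjoint, (3) union = U
Parts: {2, 3, 6, 8}, {1, 4, 5, 7}
Union of parts: {1, 2, 3, 4, 5, 6, 7, 8}
U = {1, 2, 3, 4, 5, 6, 7, 8}
All non-empty? True
Pairwise disjoint? True
Covers U? True

Yes, valid partition


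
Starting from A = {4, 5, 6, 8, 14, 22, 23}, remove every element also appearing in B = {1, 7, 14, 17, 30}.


A \ B = elements in A but not in B
A = {4, 5, 6, 8, 14, 22, 23}
B = {1, 7, 14, 17, 30}
Remove from A any elements in B
A \ B = {4, 5, 6, 8, 22, 23}

A \ B = {4, 5, 6, 8, 22, 23}


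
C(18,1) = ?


C(n,k) = n! / (k!(n-k)!)
C(18,1) = 18! / (1!17!)
= 18

C(18,1) = 18


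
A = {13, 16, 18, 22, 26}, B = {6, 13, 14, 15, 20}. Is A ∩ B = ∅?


Disjoint means A ∩ B = ∅.
A ∩ B = {13}
A ∩ B ≠ ∅, so A and B are NOT disjoint.

No, A and B are not disjoint (A ∩ B = {13})


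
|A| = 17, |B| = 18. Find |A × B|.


|A × B| = |A| × |B|
= 17 × 18
= 306

|A × B| = 306


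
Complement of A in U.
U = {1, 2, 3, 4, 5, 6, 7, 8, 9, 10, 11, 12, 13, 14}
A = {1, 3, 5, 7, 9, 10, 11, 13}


Aᶜ = U \ A = elements in U but not in A
U = {1, 2, 3, 4, 5, 6, 7, 8, 9, 10, 11, 12, 13, 14}
A = {1, 3, 5, 7, 9, 10, 11, 13}
Aᶜ = {2, 4, 6, 8, 12, 14}

Aᶜ = {2, 4, 6, 8, 12, 14}


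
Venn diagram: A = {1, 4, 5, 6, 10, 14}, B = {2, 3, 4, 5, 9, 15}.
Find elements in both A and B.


A = {1, 4, 5, 6, 10, 14}
B = {2, 3, 4, 5, 9, 15}
Region: in both A and B
Elements: {4, 5}

Elements in both A and B: {4, 5}


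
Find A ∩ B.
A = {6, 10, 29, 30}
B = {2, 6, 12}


A ∩ B = elements in both A and B
A = {6, 10, 29, 30}
B = {2, 6, 12}
A ∩ B = {6}

A ∩ B = {6}


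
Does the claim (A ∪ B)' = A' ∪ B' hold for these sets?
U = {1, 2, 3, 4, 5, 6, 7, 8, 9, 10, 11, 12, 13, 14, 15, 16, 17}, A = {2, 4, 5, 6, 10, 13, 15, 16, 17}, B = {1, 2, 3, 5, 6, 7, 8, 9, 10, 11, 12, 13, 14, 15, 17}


LHS: A ∪ B = {1, 2, 3, 4, 5, 6, 7, 8, 9, 10, 11, 12, 13, 14, 15, 16, 17}
(A ∪ B)' = U \ (A ∪ B) = ∅
A' = {1, 3, 7, 8, 9, 11, 12, 14}, B' = {4, 16}
Claimed RHS: A' ∪ B' = {1, 3, 4, 7, 8, 9, 11, 12, 14, 16}
Identity is INVALID: LHS = ∅ but the RHS claimed here equals {1, 3, 4, 7, 8, 9, 11, 12, 14, 16}. The correct form is (A ∪ B)' = A' ∩ B'.

Identity is invalid: (A ∪ B)' = ∅ but A' ∪ B' = {1, 3, 4, 7, 8, 9, 11, 12, 14, 16}. The correct De Morgan law is (A ∪ B)' = A' ∩ B'.
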